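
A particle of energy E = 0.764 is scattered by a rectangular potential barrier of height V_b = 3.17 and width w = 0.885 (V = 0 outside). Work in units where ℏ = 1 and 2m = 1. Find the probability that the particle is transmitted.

T = 0.177

Since E < V_b the interior solution is evanescent with decay constant κ = √(2m(V_b − E))/ℏ = 1.551.
κw = 1.373, sinh(κw) = 1.846.
The exact tunnelling result is T⁻¹ = 1 + V_b² sinh²(κw) / [4E(V_b − E)] = 5.659, so T = 0.177.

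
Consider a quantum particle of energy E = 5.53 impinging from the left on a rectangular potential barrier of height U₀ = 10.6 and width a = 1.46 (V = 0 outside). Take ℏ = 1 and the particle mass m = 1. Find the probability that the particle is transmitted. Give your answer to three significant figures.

T = 0.000366

Since E < U₀ the interior solution is evanescent with decay constant κ = √(2m(U₀ − E))/ℏ = 3.184.
κa = 4.649, sinh(κa) = 52.24.
The exact tunnelling result is T⁻¹ = 1 + U₀² sinh²(κa) / [4E(U₀ − E)] = 2735, so T = 0.000366.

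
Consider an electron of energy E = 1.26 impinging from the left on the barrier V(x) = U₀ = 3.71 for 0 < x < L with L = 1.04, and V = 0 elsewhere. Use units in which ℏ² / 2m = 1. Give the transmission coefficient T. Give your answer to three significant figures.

Since E < U₀ the interior solution is evanescent with decay constant κ = √(2m(U₀ − E))/ℏ = 1.565.
κL = 1.628, sinh(κL) = 2.448.
The exact tunnelling result is T⁻¹ = 1 + U₀² sinh²(κL) / [4E(U₀ − E)] = 7.682, so T = 0.130.

T = 0.130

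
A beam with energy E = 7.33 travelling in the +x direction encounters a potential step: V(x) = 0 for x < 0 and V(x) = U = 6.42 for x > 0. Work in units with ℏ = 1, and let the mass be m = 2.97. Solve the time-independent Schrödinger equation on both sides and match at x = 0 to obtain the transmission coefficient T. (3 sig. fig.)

T = 0.771

On each side the TISE gives plane waves with k = √(2m(E − V))/ℏ: k₁ = √(2·2.97·7.33) = 6.598, k₂ = √(2·2.97·0.91) = 2.325.
Continuity of ψ and ψ′ at the step yields the reflection amplitude r = (k₁ − k₂)/(k₁ + k₂) = 0.4789; thus R = |r|² = 0.2294, T = 0.7706.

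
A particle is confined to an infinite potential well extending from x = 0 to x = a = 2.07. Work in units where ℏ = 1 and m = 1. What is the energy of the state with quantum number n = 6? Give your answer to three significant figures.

Requiring ψ(0) = ψ(a) = 0 quantises k = nπ/a, hence E_n = ℏ²k²/2m = n²π²ℏ²/(2ma²).
E_6 = 6² × π² / (2 × 1 × 2.07²) = 41.46.

E = 41.5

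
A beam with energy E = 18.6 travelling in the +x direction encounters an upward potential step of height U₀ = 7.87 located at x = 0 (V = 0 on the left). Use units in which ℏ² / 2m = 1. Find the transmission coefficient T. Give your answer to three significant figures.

On each side the TISE gives plane waves with k = √(2m(E − V))/ℏ: k₁ = √(2·½·18.6) = 4.313, k₂ = √(2·½·10.73) = 3.276.
Matching ψ and ψ′ at x = 0 gives r = (k₁ − k₂)/(k₁ + k₂), so R = r² = 0.01868 and T = 1 − R = 0.9813.

T = 0.981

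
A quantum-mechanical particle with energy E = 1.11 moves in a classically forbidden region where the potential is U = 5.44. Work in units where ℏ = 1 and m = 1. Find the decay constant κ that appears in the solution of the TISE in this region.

Since E < U the TISE in this region is ψ'' = κ²ψ with κ = √(2m(U − E))/ℏ.
κ = √(2 × 1 × 4.33) = 2.943.

κ = 2.94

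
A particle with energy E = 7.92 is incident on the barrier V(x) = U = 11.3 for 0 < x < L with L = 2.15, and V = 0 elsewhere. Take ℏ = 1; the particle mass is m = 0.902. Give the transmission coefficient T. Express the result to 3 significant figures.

T = 0.0000821

E < U: inside the barrier ψ ∝ e^{±κx} with κ = √(2m(U − E))/ℏ = 2.469.
κL = 5.309, sinh(κL) = 101.1.
The exact tunnelling result is T⁻¹ = 1 + U² sinh²(κL) / [4E(U − E)] = 12180, so T = 0.0000821.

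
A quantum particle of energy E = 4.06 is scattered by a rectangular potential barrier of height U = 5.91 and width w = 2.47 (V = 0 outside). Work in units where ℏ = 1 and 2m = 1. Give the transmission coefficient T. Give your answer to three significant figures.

T = 0.00415

Since E < U the interior solution is evanescent with decay constant κ = √(2m(U − E))/ℏ = 1.360.
κw = 3.360, sinh(κw) = 14.37.
Matching ψ, ψ′ at both faces gives T = [1 + U² sinh²(κw) / (4E(U − E))]⁻¹ = 1/241.1 = 0.00415.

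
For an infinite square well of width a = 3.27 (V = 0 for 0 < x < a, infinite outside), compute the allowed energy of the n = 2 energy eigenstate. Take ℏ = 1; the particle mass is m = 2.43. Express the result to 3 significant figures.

E = 0.760

Requiring ψ(0) = ψ(a) = 0 quantises k = nπ/a, hence E_n = ℏ²k²/2m = n²π²ℏ²/(2ma²).
E_2 = 2² × π² / (2 × 2.43 × 3.27²) = 0.7597.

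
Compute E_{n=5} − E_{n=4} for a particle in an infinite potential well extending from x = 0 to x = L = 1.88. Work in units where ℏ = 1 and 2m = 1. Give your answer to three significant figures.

ΔE = 25.1

E_n = n²π²ℏ²/(2mL²), so ΔE = (5² − 4²) π²ℏ²/(2mL²).
ΔE = 9 × π² / (2 × 0.5 × 1.88²) = 25.13.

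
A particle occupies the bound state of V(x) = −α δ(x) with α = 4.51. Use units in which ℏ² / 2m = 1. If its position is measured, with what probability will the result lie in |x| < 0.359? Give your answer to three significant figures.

P = 0.802

The normalised bound state is ψ = √κ e^{−κ|x|} with κ = mα/ℏ² = 2.255.
P(|x| < d) = ∫_{−d}^{d} κ e^{−2κ|x|} dx = 1 − e^{−2κd} = 1 − e^{−1.619} = 0.8019.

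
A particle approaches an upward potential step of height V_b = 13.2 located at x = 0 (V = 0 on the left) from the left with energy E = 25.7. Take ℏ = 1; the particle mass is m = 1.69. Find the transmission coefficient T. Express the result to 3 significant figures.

T = 0.968

On each side the TISE gives plane waves with k = √(2m(E − V))/ℏ: k₁ = √(2·1.69·25.7) = 9.320, k₂ = √(2·1.69·12.5) = 6.500.
Continuity of ψ and ψ′ at the step yields the reflection amplitude r = (k₁ − k₂)/(k₁ + k₂) = 0.1783; thus R = |r|² = 0.03178, T = 0.9682.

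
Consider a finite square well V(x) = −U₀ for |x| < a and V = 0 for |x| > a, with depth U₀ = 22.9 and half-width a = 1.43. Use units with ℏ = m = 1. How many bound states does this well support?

The dimensionless depth is z₀ = a√(2mU₀)/ℏ = 1.43 × √(45.80) = 9.678.
A new bound state (alternating even/odd) appears each time z₀ passes a multiple of π/2, so N = ⌊2z₀/π⌋ + 1 = ⌊6.161⌋ + 1 = 7.

N = 7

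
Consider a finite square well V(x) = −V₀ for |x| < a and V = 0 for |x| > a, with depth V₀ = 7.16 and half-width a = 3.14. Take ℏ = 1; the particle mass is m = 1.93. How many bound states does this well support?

N = 11

The dimensionless depth is z₀ = a√(2mV₀)/ℏ = 3.14 × √(27.64) = 16.51.
The even/odd transcendental equations gain one root per π/2 in z₀, giving N = 1 + ⌊2z₀/π⌋ = 1 + ⌊10.51⌋ = 11.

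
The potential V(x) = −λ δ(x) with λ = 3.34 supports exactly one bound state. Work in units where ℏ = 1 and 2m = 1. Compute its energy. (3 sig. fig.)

For x ≠ 0 the bound state is ψ ∝ e^{−κ|x|}; integrating the TISE across the delta gives the cusp condition 2κ = 2mλ/ℏ², so κ = 1.670.
Then E = −ℏ²κ²/(2m) = −mλ²/(2ℏ²) = -2.789.

E = -2.79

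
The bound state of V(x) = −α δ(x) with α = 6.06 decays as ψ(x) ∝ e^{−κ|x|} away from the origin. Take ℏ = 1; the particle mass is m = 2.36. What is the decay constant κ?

κ = 14.3

Integrating the TISE across x = 0 gives the cusp condition ψ'(0⁺) − ψ'(0⁻) = −(2mα/ℏ²)ψ(0).
With ψ ∝ e^{−κ|x|} this yields −2κ = −2mα/ℏ², so κ = mα/ℏ² = 14.30.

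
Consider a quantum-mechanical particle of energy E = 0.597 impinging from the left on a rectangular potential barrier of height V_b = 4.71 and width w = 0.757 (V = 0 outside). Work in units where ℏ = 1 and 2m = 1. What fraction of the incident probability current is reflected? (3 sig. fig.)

E < V_b: inside the barrier ψ ∝ e^{±κx} with κ = √(2m(V_b − E))/ℏ = 2.028.
κw = 1.535, sinh(κw) = 2.214.
Matching ψ, ψ′ at both faces gives T = [1 + V_b² sinh²(κw) / (4E(V_b − E))]⁻¹ = 1/12.07 = 0.0829.
R = 1 − T = 0.917.

R = 0.917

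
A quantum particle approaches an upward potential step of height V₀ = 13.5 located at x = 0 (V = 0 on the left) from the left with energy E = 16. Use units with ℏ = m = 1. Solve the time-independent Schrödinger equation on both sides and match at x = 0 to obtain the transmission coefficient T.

T = 0.812

The wavenumbers are k₁ = √(2mE)/ℏ = 5.657 on the left and k₂ = √(2m(E − V₀))/ℏ = 2.236 on the right.
Matching ψ and ψ′ at x = 0 gives r = (k₁ − k₂)/(k₁ + k₂), so R = r² = 0.1878 and T = 1 − R = 0.8122.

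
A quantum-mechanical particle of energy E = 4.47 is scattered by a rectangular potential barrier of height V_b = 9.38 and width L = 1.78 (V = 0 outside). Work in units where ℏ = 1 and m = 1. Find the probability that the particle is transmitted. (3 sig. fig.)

E < V_b: inside the barrier ψ ∝ e^{±κx} with κ = √(2m(V_b − E))/ℏ = 3.134.
κL = 5.578, sinh(κL) = 132.3.
The exact tunnelling result is T⁻¹ = 1 + V_b² sinh²(κL) / [4E(V_b − E)] = 17530, so T = 0.0000570.

T = 0.0000570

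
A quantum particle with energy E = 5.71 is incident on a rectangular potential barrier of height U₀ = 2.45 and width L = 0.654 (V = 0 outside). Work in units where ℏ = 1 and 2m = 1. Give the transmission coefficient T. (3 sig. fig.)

Above the barrier the interior wavenumber is k₂ = √(2m(E − U₀))/ℏ = 1.806, giving phase k₂L = 1.181.
T = [1 + U₀² sin²(k₂L) / (4E(E − U₀))]⁻¹ = 1/1.069 = 0.935.

T = 0.935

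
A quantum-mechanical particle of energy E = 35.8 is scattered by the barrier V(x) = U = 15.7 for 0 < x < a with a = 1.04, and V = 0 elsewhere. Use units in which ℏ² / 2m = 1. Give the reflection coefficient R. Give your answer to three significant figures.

R = 0.0787

Above the barrier the interior wavenumber is k₂ = √(2m(E − U))/ℏ = 4.483, giving phase k₂a = 4.663.
Matching at both interfaces gives T⁻¹ = 1 + U² sin²(k₂a) / [4E(E − U)] = 1.085, hence T = 0.921.
R = 1 − T = 0.0787.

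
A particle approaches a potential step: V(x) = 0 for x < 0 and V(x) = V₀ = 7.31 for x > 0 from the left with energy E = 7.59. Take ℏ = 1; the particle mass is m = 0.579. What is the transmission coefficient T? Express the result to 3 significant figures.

T = 0.541

The wavenumbers are k₁ = √(2mE)/ℏ = 2.965 on the left and k₂ = √(2m(E − V₀))/ℏ = 0.5694 on the right.
Continuity of ψ and ψ′ at the step yields the reflection amplitude r = (k₁ − k₂)/(k₁ + k₂) = 0.6778; thus R = |r|² = 0.4594, T = 0.5406.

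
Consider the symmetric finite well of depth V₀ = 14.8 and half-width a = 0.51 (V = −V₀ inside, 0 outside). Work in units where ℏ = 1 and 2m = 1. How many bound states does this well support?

N = 2

The dimensionless depth is z₀ = a√(2mV₀)/ℏ = 0.51 × √(14.80) = 1.962.
A new bound state (alternating even/odd) appears each time z₀ passes a multiple of π/2, so N = ⌊2z₀/π⌋ + 1 = ⌊1.249⌋ + 1 = 2.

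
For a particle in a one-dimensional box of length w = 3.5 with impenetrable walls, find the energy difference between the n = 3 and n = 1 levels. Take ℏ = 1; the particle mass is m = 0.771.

E_n = n²π²ℏ²/(2mw²), so ΔE = (3² − 1²) π²ℏ²/(2mw²).
ΔE = 8 × π² / (2 × 0.771 × 3.5²) = 4.180.

ΔE = 4.18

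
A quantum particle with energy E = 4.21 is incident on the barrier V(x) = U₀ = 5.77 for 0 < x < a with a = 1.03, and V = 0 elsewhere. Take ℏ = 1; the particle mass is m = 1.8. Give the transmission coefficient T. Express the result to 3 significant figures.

T = 0.0237

E < U₀: inside the barrier ψ ∝ e^{±κx} with κ = √(2m(U₀ − E))/ℏ = 2.370.
κa = 2.441, sinh(κa) = 5.698.
The exact tunnelling result is T⁻¹ = 1 + U₀² sinh²(κa) / [4E(U₀ − E)] = 42.15, so T = 0.0237.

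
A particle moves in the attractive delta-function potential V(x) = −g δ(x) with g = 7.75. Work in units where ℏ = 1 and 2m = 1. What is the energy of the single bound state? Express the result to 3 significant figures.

E = -15.0

The bound state is ψ(x) = √κ e^{−κ|x|}. The derivative jump ψ'(0⁺) − ψ'(0⁻) = −(2mg/ℏ²)ψ(0) fixes κ = mg/ℏ² = 3.875.
Then E = −ℏ²κ²/(2m) = −mg²/(2ℏ²) = -15.02.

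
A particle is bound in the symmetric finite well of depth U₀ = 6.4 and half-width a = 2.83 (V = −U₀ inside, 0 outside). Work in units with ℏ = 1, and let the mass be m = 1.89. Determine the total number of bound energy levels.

The dimensionless depth is z₀ = a√(2mU₀)/ℏ = 2.83 × √(24.19) = 13.92.
The even/odd transcendental equations gain one root per π/2 in z₀, giving N = 1 + ⌊2z₀/π⌋ = 1 + ⌊8.861⌋ = 9.

N = 9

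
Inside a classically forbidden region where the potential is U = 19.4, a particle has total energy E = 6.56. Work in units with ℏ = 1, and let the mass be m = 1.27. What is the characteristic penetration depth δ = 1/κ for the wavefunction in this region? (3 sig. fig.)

Since E < U the TISE in this region is ψ'' = κ²ψ with κ = √(2m(U − E))/ℏ.
κ = √(2 × 1.27 × 12.84) = 5.711. The penetration depth is δ = 1/κ = 0.175.

δ = 0.175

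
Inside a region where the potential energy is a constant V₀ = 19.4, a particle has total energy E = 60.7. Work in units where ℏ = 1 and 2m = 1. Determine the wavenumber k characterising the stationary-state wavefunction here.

With E > V₀ the solution is oscillatory, ψ ∝ e^{±ikx} with k = √(2m(E − V₀))/ℏ.
k = √(2 × 0.5 × 41.3) = 6.427.

k = 6.43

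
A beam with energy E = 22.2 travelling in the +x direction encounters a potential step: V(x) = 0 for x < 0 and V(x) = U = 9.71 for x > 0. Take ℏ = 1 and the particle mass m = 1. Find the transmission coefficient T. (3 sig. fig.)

On each side the TISE gives plane waves with k = √(2m(E − V))/ℏ: k₁ = √(2·1·22.2) = 6.663, k₂ = √(2·1·12.49) = 4.998.
Matching ψ and ψ′ at x = 0 gives r = (k₁ − k₂)/(k₁ + k₂), so R = r² = 0.02039 and T = 1 − R = 0.9796.

T = 0.980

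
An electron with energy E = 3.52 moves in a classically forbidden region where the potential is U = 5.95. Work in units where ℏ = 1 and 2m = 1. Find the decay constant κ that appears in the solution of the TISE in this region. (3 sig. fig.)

κ = 1.56

Since E < U the TISE in this region is ψ'' = κ²ψ with κ = √(2m(U − E))/ℏ.
κ = √(2 × 0.5 × 2.43) = 1.559.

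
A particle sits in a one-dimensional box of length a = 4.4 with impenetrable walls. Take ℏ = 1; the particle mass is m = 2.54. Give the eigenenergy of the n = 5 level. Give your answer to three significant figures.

Requiring ψ(0) = ψ(a) = 0 quantises k = nπ/a, hence E_n = ℏ²k²/2m = n²π²ℏ²/(2ma²).
E_5 = 5² × π² / (2 × 2.54 × 4.4²) = 2.509.

E = 2.51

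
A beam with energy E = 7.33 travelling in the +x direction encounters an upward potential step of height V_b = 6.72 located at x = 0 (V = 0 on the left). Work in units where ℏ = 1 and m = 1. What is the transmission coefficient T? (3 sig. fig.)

T = 0.695

The wavenumbers are k₁ = √(2mE)/ℏ = 3.829 on the left and k₂ = √(2m(E − V_b))/ℏ = 1.105 on the right.
Matching ψ and ψ′ at x = 0 gives r = (k₁ − k₂)/(k₁ + k₂), so R = r² = 0.3049 and T = 1 − R = 0.6951.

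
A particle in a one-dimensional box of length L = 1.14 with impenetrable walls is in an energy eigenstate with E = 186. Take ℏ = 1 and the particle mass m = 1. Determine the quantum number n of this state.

From E_n = n²π²ℏ²/(2mL²) invert to n = √(2mL²E)/(πℏ).
n = (1.14/π) × √(2 × 1 × 186) = 6.999 → n = 7.

n = 7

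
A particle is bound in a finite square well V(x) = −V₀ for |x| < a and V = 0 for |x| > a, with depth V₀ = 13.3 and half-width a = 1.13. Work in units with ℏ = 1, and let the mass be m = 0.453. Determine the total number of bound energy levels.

The dimensionless depth is z₀ = a√(2mV₀)/ℏ = 1.13 × √(12.05) = 3.923.
A new bound state (alternating even/odd) appears each time z₀ passes a multiple of π/2, so N = ⌊2z₀/π⌋ + 1 = ⌊2.497⌋ + 1 = 3.

N = 3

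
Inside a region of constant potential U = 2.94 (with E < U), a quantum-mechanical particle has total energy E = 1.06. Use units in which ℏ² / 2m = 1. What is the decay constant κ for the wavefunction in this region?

Since E < U the TISE in this region is ψ'' = κ²ψ with κ = √(2m(U − E))/ℏ.
κ = √(2 × 0.5 × 1.88) = 1.371.

κ = 1.37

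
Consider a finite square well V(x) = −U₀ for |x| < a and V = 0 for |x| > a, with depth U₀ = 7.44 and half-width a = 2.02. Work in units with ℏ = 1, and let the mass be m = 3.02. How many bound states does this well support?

N = 9

Define the well-strength parameter z₀ = (a/ℏ)√(2mU₀) = 2.02 × √(2·3.02·7.44) = 13.54.
A new bound state (alternating even/odd) appears each time z₀ passes a multiple of π/2, so N = ⌊2z₀/π⌋ + 1 = ⌊8.621⌋ + 1 = 9.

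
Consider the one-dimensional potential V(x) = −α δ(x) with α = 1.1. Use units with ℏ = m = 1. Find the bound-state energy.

E = -0.605

The bound state is ψ(x) = √κ e^{−κ|x|}. The derivative jump ψ'(0⁺) − ψ'(0⁻) = −(2mα/ℏ²)ψ(0) fixes κ = mα/ℏ² = 1.100.
Then E = −ℏ²κ²/(2m) = −mα²/(2ℏ²) = -0.6050.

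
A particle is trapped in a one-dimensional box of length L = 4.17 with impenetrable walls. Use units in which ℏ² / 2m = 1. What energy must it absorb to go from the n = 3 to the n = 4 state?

E_n = n²π²ℏ²/(2mL²), so ΔE = (4² − 3²) π²ℏ²/(2mL²).
ΔE = 7 × π² / (2 × 0.5 × 4.17²) = 3.973.

ΔE = 3.97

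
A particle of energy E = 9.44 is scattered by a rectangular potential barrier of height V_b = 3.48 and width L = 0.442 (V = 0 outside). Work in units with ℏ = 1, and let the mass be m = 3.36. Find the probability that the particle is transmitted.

T = 0.994

E > V_b: inside the barrier k₂ = √(2m(E − V_b))/ℏ = 6.329, k₂L = 2.797.
Matching at both interfaces gives T⁻¹ = 1 + V_b² sin²(k₂L) / [4E(E − V_b)] = 1.006, hence T = 0.994.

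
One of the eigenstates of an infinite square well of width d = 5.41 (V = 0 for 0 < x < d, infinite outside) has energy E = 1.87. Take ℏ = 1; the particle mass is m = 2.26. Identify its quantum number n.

n = 5

From E_n = n²π²ℏ²/(2md²) invert to n = √(2md²E)/(πℏ).
n = (5.41/π) × √(2 × 2.26 × 1.87) = 5.007 → n = 5.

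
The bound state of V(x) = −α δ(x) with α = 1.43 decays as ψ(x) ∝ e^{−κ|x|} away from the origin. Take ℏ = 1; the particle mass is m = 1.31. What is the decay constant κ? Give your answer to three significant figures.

Integrate −(ℏ²/2m)ψ'' − αδ(x)ψ = Eψ from −ε to +ε: the ψ'' term gives ψ'(0⁺) − ψ'(0⁻) and the δ term gives −(2mα/ℏ²)ψ(0).
With ψ ∝ e^{−κ|x|} this yields −2κ = −2mα/ℏ², so κ = mα/ℏ² = 1.873.

κ = 1.87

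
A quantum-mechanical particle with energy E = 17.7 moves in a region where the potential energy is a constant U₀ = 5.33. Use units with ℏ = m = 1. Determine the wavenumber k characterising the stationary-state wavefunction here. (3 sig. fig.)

With E > U₀ the solution is oscillatory, ψ ∝ e^{±ikx} with k = √(2m(E − U₀))/ℏ.
k = √(2 × 1 × 12.37) = 4.974.

k = 4.97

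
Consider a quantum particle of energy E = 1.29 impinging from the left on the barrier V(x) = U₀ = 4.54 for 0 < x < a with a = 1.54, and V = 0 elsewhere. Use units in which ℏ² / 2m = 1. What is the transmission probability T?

T = 0.0126

E < U₀: inside the barrier ψ ∝ e^{±κx} with κ = √(2m(U₀ − E))/ℏ = 1.803.
κa = 2.776, sinh(κa) = 7.998.
The exact tunnelling result is T⁻¹ = 1 + U₀² sinh²(κa) / [4E(U₀ − E)] = 79.63, so T = 0.0126.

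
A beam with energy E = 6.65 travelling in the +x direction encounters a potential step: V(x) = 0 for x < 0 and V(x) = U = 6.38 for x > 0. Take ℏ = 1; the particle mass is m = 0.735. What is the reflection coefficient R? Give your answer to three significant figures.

R = 0.442

The wavenumbers are k₁ = √(2mE)/ℏ = 3.127 on the left and k₂ = √(2m(E − U))/ℏ = 0.6300 on the right.
Matching ψ and ψ′ at x = 0 gives r = (k₁ − k₂)/(k₁ + k₂), so R = r² = 0.4417 and T = 1 − R = 0.5583.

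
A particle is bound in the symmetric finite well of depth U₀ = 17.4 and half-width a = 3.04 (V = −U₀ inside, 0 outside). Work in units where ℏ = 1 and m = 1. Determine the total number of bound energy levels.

N = 12

Define the well-strength parameter z₀ = (a/ℏ)√(2mU₀) = 3.04 × √(2·1·17.4) = 17.93.
A new bound state (alternating even/odd) appears each time z₀ passes a multiple of π/2, so N = ⌊2z₀/π⌋ + 1 = ⌊11.42⌋ + 1 = 12.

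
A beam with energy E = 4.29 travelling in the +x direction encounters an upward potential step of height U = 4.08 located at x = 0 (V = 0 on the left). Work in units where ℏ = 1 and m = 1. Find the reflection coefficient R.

R = 0.407

The wavenumbers are k₁ = √(2mE)/ℏ = 2.929 on the left and k₂ = √(2m(E − U))/ℏ = 0.6481 on the right.
Continuity of ψ and ψ′ at the step yields the reflection amplitude r = (k₁ − k₂)/(k₁ + k₂) = 0.6377; thus R = |r|² = 0.4066, T = 0.5934.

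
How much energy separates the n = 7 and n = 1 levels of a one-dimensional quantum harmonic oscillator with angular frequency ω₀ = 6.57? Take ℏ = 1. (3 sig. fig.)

E_n = ℏω₀(n + ½), so ΔE = (7 − 1) ℏω₀ = 6 × 6.57 = 39.42.

ΔE = 39.4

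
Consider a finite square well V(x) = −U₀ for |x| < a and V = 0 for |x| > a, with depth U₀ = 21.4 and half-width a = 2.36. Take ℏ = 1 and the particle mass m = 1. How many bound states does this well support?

The dimensionless depth is z₀ = a√(2mU₀)/ℏ = 2.36 × √(42.80) = 15.44.
The even/odd transcendental equations gain one root per π/2 in z₀, giving N = 1 + ⌊2z₀/π⌋ = 1 + ⌊9.829⌋ = 10.

N = 10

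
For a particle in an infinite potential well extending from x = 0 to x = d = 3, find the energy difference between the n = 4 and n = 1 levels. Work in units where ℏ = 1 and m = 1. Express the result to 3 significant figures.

ΔE = 8.22

E_n = n²π²ℏ²/(2md²), so ΔE = (4² − 1²) π²ℏ²/(2md²).
ΔE = 15 × π² / (2 × 1 × 3²) = 8.225.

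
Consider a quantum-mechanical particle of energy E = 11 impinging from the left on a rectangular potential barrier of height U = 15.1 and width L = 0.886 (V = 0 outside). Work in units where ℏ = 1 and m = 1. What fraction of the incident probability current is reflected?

E < U: inside the barrier ψ ∝ e^{±κx} with κ = √(2m(U − E))/ℏ = 2.864.
κL = 2.537, sinh(κL) = 6.282.
Matching ψ, ψ′ at both faces gives T = [1 + U² sinh²(κL) / (4E(U − E))]⁻¹ = 1/50.88 = 0.0197.
R = 1 − T = 0.980.

R = 0.980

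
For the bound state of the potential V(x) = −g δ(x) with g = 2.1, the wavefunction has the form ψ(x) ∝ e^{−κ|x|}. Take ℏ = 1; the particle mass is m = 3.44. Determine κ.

Integrate −(ℏ²/2m)ψ'' − gδ(x)ψ = Eψ from −ε to +ε: the ψ'' term gives ψ'(0⁺) − ψ'(0⁻) and the δ term gives −(2mg/ℏ²)ψ(0).
With ψ ∝ e^{−κ|x|} this yields −2κ = −2mg/ℏ², so κ = mg/ℏ² = 7.224.

κ = 7.22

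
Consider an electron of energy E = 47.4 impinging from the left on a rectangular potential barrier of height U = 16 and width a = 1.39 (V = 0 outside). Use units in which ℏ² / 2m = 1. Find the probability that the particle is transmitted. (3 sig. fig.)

E > U: inside the barrier k₂ = √(2m(E − U))/ℏ = 5.604, k₂a = 7.789.
Matching at both interfaces gives T⁻¹ = 1 + U² sin²(k₂a) / [4E(E − U)] = 1.043, hence T = 0.959.

T = 0.959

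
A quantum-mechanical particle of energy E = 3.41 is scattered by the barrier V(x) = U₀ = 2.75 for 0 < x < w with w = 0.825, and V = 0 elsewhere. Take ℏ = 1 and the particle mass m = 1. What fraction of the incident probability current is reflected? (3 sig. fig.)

R = 0.357

Above the barrier the interior wavenumber is k₂ = √(2m(E − U₀))/ℏ = 1.149, giving phase k₂w = 0.9479.
T = [1 + U₀² sin²(k₂w) / (4E(E − U₀))]⁻¹ = 1/1.554 = 0.643.
R = 1 − T = 0.357.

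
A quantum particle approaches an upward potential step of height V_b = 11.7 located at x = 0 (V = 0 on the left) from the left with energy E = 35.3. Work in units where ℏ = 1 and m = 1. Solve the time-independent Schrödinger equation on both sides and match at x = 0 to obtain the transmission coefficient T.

T = 0.990

The wavenumbers are k₁ = √(2mE)/ℏ = 8.402 on the left and k₂ = √(2m(E − V_b))/ℏ = 6.870 on the right.
Matching ψ and ψ′ at x = 0 gives r = (k₁ − k₂)/(k₁ + k₂), so R = r² = 0.01006 and T = 1 − R = 0.9899.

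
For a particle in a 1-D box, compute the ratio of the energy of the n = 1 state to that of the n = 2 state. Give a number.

0.25

Since E_n ∝ n², the ratio is (1/2)² = 0.25.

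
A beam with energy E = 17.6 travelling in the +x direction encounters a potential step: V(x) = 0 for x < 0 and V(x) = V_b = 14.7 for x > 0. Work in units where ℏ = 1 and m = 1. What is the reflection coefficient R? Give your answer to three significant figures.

R = 0.179

The wavenumbers are k₁ = √(2mE)/ℏ = 5.933 on the left and k₂ = √(2m(E − V_b))/ℏ = 2.408 on the right.
Matching ψ and ψ′ at x = 0 gives r = (k₁ − k₂)/(k₁ + k₂), so R = r² = 0.1786 and T = 1 − R = 0.8214.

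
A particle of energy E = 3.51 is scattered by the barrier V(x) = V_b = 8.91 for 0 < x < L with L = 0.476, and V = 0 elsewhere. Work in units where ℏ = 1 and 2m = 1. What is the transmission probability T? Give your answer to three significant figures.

T = 0.345

Since E < V_b the interior solution is evanescent with decay constant κ = √(2m(V_b − E))/ℏ = 2.324.
κL = 1.106, sinh(κL) = 1.346.
The exact tunnelling result is T⁻¹ = 1 + V_b² sinh²(κL) / [4E(V_b − E)] = 2.897, so T = 0.345.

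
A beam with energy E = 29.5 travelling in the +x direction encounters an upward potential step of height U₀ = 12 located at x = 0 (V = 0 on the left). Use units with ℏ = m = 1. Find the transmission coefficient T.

T = 0.983

The wavenumbers are k₁ = √(2mE)/ℏ = 7.681 on the left and k₂ = √(2m(E − U₀))/ℏ = 5.916 on the right.
Matching ψ and ψ′ at x = 0 gives r = (k₁ − k₂)/(k₁ + k₂), so R = r² = 0.01685 and T = 1 − R = 0.9831.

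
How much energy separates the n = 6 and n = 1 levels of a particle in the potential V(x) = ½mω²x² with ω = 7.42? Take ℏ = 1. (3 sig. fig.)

E_n = ℏω(n + ½), so ΔE = (6 − 1) ℏω = 5 × 7.42 = 37.10.

ΔE = 37.1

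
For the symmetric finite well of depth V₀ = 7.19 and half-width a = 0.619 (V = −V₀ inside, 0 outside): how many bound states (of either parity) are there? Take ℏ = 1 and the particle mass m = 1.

The dimensionless depth is z₀ = a√(2mV₀)/ℏ = 0.619 × √(14.38) = 2.347.
A new bound state (alternating even/odd) appears each time z₀ passes a multiple of π/2, so N = ⌊2z₀/π⌋ + 1 = ⌊1.494⌋ + 1 = 2.

N = 2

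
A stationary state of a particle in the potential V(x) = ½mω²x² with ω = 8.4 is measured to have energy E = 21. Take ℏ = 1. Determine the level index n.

n = 2

Invert E_n = (n + ½)ℏω: n = E/ℏω − ½ = 2.000, so n = 2.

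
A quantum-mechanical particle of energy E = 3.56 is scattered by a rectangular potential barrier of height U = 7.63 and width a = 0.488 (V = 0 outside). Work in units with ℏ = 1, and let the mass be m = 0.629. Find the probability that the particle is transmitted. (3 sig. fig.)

E < U: inside the barrier ψ ∝ e^{±κx} with κ = √(2m(U − E))/ℏ = 2.263.
κa = 1.104, sinh(κa) = 1.343.
The exact tunnelling result is T⁻¹ = 1 + U² sinh²(κa) / [4E(U − E)] = 2.811, so T = 0.356.

T = 0.356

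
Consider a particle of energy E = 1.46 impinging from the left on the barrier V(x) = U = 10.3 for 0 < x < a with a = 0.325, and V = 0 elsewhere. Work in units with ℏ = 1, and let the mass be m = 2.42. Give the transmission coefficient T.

E < U: inside the barrier ψ ∝ e^{±κx} with κ = √(2m(U − E))/ℏ = 6.541.
κa = 2.126, sinh(κa) = 4.130.
The exact tunnelling result is T⁻¹ = 1 + U² sinh²(κa) / [4E(U − E)] = 36.06, so T = 0.0277.

T = 0.0277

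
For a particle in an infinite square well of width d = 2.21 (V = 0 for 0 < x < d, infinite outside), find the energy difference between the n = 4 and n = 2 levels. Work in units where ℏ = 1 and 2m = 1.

ΔE = 24.2

E_n = n²π²ℏ²/(2md²), so ΔE = (4² − 2²) π²ℏ²/(2md²).
ΔE = 12 × π² / (2 × 0.5 × 2.21²) = 24.25.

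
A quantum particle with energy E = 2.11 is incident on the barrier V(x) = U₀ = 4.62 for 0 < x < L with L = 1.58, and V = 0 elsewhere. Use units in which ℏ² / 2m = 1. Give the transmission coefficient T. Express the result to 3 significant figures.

Since E < U₀ the interior solution is evanescent with decay constant κ = √(2m(U₀ − E))/ℏ = 1.584.
κL = 2.503, sinh(κL) = 6.070.
Matching ψ, ψ′ at both faces gives T = [1 + U₀² sinh²(κL) / (4E(U₀ − E))]⁻¹ = 1/38.12 = 0.0262.

T = 0.0262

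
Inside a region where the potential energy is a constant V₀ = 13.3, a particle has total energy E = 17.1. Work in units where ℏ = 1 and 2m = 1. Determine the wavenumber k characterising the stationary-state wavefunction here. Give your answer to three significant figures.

With E > V₀ the solution is oscillatory, ψ ∝ e^{±ikx} with k = √(2m(E − V₀))/ℏ.
k = √(2 × 0.5 × 3.8) = 1.949.

k = 1.95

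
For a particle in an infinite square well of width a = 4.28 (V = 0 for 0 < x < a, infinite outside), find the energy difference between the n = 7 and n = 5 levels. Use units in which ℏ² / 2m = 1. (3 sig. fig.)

E_n = n²π²ℏ²/(2ma²), so ΔE = (7² − 5²) π²ℏ²/(2ma²).
ΔE = 24 × π² / (2 × 0.5 × 4.28²) = 12.93.

ΔE = 12.9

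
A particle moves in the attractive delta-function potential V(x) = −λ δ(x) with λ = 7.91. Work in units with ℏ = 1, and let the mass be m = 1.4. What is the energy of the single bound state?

E = -43.8

For x ≠ 0 the bound state is ψ ∝ e^{−κ|x|}; integrating the TISE across the delta gives the cusp condition 2κ = 2mλ/ℏ², so κ = 11.07.
Then E = −ℏ²κ²/(2m) = −mλ²/(2ℏ²) = -43.80.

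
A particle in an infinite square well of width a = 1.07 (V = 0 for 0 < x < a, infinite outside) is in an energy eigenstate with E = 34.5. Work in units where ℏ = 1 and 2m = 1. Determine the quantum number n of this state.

From E_n = n²π²ℏ²/(2ma²) invert to n = √(2ma²E)/(πℏ).
n = (1.07/π) × √(2 × 0.5 × 34.5) = 2.001 → n = 2.

n = 2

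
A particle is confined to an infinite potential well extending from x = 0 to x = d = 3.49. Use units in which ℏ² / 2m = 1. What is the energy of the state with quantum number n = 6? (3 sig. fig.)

Requiring ψ(0) = ψ(d) = 0 quantises k = nπ/d, hence E_n = ℏ²k²/2m = n²π²ℏ²/(2md²).
E_6 = 6² × π² / (2 × 0.5 × 3.49²) = 29.17.

E = 29.2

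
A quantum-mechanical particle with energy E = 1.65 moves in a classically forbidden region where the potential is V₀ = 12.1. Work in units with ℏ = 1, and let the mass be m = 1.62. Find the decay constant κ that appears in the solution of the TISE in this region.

Since E < V₀ the TISE in this region is ψ'' = κ²ψ with κ = √(2m(V₀ − E))/ℏ.
κ = √(2 × 1.62 × 10.45) = 5.819.

κ = 5.82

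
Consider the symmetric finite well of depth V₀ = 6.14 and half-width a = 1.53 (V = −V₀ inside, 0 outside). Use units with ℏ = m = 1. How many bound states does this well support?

The dimensionless depth is z₀ = a√(2mV₀)/ℏ = 1.53 × √(12.28) = 5.362.
The even/odd transcendental equations gain one root per π/2 in z₀, giving N = 1 + ⌊2z₀/π⌋ = 1 + ⌊3.413⌋ = 4.

N = 4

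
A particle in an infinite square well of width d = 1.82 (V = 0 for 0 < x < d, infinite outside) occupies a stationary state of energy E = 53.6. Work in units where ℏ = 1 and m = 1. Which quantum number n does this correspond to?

n = 6

For an infinite well E_n = n²π²ℏ²/(2md²), so n = (d/πℏ)√(2mE).
n = (1.82/π) × √(2 × 1 × 53.6) = 5.998 → n = 6.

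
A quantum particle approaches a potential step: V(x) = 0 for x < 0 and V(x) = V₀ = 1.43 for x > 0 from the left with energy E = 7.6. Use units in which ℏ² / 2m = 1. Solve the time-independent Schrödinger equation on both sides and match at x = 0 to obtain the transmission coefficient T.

The wavenumbers are k₁ = √(2mE)/ℏ = 2.757 on the left and k₂ = √(2m(E − V₀))/ℏ = 2.484 on the right.
Continuity of ψ and ψ′ at the step yields the reflection amplitude r = (k₁ − k₂)/(k₁ + k₂) = 0.05207; thus R = |r|² = 0.002711, T = 0.9973.

T = 0.997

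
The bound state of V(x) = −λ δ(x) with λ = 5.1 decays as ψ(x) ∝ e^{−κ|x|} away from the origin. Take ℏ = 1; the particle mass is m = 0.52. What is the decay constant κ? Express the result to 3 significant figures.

κ = 2.65

Integrating the TISE across x = 0 gives the cusp condition ψ'(0⁺) − ψ'(0⁻) = −(2mλ/ℏ²)ψ(0).
With ψ ∝ e^{−κ|x|} this yields −2κ = −2mλ/ℏ², so κ = mλ/ℏ² = 2.652.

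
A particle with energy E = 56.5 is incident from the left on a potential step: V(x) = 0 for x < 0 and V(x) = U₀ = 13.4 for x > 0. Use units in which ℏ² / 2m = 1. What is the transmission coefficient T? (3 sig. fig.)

On each side the TISE gives plane waves with k = √(2m(E − V))/ℏ: k₁ = √(2·½·56.5) = 7.517, k₂ = √(2·½·43.1) = 6.565.
Continuity of ψ and ψ′ at the step yields the reflection amplitude r = (k₁ − k₂)/(k₁ + k₂) = 0.06758; thus R = |r|² = 0.004567, T = 0.9954.

T = 0.995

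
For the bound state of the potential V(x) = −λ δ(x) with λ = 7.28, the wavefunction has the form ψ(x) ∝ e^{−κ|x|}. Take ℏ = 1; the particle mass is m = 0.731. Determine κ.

Integrating the TISE across x = 0 gives the cusp condition ψ'(0⁺) − ψ'(0⁻) = −(2mλ/ℏ²)ψ(0).
With ψ ∝ e^{−κ|x|} this yields −2κ = −2mλ/ℏ², so κ = mλ/ℏ² = 5.322.

κ = 5.32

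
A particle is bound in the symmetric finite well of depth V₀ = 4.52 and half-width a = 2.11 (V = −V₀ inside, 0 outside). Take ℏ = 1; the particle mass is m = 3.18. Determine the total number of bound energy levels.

The dimensionless depth is z₀ = a√(2mV₀)/ℏ = 2.11 × √(28.75) = 11.31.
The even/odd transcendental equations gain one root per π/2 in z₀, giving N = 1 + ⌊2z₀/π⌋ = 1 + ⌊7.202⌋ = 8.

N = 8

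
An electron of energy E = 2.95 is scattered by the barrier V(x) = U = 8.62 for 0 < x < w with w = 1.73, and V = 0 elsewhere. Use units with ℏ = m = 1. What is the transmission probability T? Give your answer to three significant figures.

E < U: inside the barrier ψ ∝ e^{±κx} with κ = √(2m(U − E))/ℏ = 3.367.
κw = 5.826, sinh(κw) = 169.5.
Matching ψ, ψ′ at both faces gives T = [1 + U² sinh²(κw) / (4E(U − E))]⁻¹ = 1/31890 = 0.0000314.

T = 0.0000314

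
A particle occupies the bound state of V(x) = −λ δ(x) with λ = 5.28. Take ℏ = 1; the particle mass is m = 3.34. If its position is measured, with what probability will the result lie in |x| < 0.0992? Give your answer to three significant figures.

The normalised bound state is ψ = √κ e^{−κ|x|} with κ = mλ/ℏ² = 17.64.
P(|x| < d) = ∫_{−d}^{d} κ e^{−2κ|x|} dx = 1 − e^{−2κd} = 1 − e^{−3.499} = 0.9698.

P = 0.970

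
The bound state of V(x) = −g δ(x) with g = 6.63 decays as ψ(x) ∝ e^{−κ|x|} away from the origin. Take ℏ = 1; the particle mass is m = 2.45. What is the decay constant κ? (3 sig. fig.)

Integrate −(ℏ²/2m)ψ'' − gδ(x)ψ = Eψ from −ε to +ε: the ψ'' term gives ψ'(0⁺) − ψ'(0⁻) and the δ term gives −(2mg/ℏ²)ψ(0).
With ψ ∝ e^{−κ|x|} this yields −2κ = −2mg/ℏ², so κ = mg/ℏ² = 16.24.

κ = 16.2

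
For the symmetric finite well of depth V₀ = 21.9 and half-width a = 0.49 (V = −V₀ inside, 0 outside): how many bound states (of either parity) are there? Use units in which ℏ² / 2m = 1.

Define the well-strength parameter z₀ = (a/ℏ)√(2mV₀) = 0.49 × √(2·0.5·21.9) = 2.293.
A new bound state (alternating even/odd) appears each time z₀ passes a multiple of π/2, so N = ⌊2z₀/π⌋ + 1 = ⌊1.460⌋ + 1 = 2.

N = 2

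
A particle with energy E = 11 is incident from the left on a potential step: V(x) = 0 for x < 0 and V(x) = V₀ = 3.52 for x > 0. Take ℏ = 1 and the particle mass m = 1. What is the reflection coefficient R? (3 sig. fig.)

On each side the TISE gives plane waves with k = √(2m(E − V))/ℏ: k₁ = √(2·1·11) = 4.690, k₂ = √(2·1·7.48) = 3.868.
Matching ψ and ψ′ at x = 0 gives r = (k₁ − k₂)/(k₁ + k₂), so R = r² = 0.009239 and T = 1 − R = 0.9908.

R = 0.00924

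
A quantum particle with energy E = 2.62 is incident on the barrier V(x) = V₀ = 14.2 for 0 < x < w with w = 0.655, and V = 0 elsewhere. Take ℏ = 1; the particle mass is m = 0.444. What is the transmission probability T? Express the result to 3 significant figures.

T = 0.0358

E < V₀: inside the barrier ψ ∝ e^{±κx} with κ = √(2m(V₀ − E))/ℏ = 3.207.
κw = 2.100, sinh(κw) = 4.024.
The exact tunnelling result is T⁻¹ = 1 + V₀² sinh²(κw) / [4E(V₀ − E)] = 27.90, so T = 0.0358.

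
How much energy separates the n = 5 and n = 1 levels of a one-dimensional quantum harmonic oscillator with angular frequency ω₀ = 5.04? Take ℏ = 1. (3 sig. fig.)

E_n = ℏω₀(n + ½), so ΔE = (5 − 1) ℏω₀ = 4 × 5.04 = 20.16.

ΔE = 20.2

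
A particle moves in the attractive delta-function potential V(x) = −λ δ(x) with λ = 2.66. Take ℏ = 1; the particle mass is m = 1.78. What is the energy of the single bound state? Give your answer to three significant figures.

The bound state is ψ(x) = √κ e^{−κ|x|}. The derivative jump ψ'(0⁺) − ψ'(0⁻) = −(2mλ/ℏ²)ψ(0) fixes κ = mλ/ℏ² = 4.735.
Then E = −ℏ²κ²/(2m) = −mλ²/(2ℏ²) = -6.297.

E = -6.30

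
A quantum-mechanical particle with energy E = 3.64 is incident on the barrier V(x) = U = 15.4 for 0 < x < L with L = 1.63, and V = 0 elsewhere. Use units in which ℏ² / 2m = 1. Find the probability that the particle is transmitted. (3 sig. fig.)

Since E < U the interior solution is evanescent with decay constant κ = √(2m(U − E))/ℏ = 3.429.
κL = 5.590, sinh(κL) = 133.8.
The exact tunnelling result is T⁻¹ = 1 + U² sinh²(κL) / [4E(U − E)] = 24810, so T = 0.0000403.

T = 0.0000403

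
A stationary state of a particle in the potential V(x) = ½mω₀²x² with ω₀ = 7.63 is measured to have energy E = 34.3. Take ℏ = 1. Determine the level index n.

n = 4

Invert E_n = (n + ½)ℏω₀: n = E/ℏω₀ − ½ = 3.995, so n = 4.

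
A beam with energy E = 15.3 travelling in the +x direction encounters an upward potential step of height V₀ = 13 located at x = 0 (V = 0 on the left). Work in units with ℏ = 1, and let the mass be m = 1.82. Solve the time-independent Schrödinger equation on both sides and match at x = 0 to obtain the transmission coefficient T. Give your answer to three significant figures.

T = 0.805

On each side the TISE gives plane waves with k = √(2m(E − V))/ℏ: k₁ = √(2·1.82·15.3) = 7.463, k₂ = √(2·1.82·2.3) = 2.893.
Matching ψ and ψ′ at x = 0 gives r = (k₁ − k₂)/(k₁ + k₂), so R = r² = 0.1947 and T = 1 − R = 0.8053.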